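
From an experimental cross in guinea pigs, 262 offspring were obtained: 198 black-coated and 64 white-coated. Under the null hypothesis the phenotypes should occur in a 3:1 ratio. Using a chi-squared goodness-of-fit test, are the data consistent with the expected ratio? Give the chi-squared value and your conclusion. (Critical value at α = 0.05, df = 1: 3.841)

0.046; consistent

Under the 3:1 hypothesis (Σ ratio = 4, N = 262):
  black-coated: 262 × 3/4 = 196.5
  white-coated: 262 × 1/4 = 65.5
χ² = Σ (O − E)² / E
  black-coated: (198 − 196.5)² / 196.5 = 0.0115
  white-coated: (64 − 65.5)² / 65.5 = 0.0344
χ² = 0.0115 + 0.0344 = 0.0459 ≈ 0.046
Degrees of freedom = 2 − 1 = 1; critical value at α = 0.05 is 3.841.
Since 0.046 < 3.841, we fail to reject the null hypothesis — the data are consistent with the 3:1 ratio.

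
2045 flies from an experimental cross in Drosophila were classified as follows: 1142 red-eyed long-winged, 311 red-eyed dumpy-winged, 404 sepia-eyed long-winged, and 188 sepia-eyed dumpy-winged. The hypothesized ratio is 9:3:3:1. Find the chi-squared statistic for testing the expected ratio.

The 9:3:3:1 ratio has 16 parts, so with N = 2045 the expected counts are:
  red-eyed long-winged: 2045 × 9/16 = 1150.3125
  red-eyed dumpy-winged: 2045 × 3/16 = 383.4375
  sepia-eyed long-winged: 2045 × 3/16 = 383.4375
  sepia-eyed dumpy-winged: 2045 × 1/16 = 127.8125
χ² = Σ (O − E)² / E
  red-eyed long-winged: (1142 − 1150.3125)² / 1150.3125 = 0.0601
  red-eyed dumpy-winged: (311 − 383.4375)² / 383.4375 = 13.6846
  sepia-eyed long-winged: (404 − 383.4375)² / 383.4375 = 1.1027
  sepia-eyed dumpy-winged: (188 − 127.8125)² / 127.8125 = 28.3426
χ² = 0.0601 + 13.6846 + 1.1027 + 28.3426 = 43.190

43.190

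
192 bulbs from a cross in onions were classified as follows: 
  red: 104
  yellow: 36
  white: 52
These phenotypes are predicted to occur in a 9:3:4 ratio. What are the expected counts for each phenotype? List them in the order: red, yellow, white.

Total ratio parts = 16. Expected numbers out of 192:
  red: 192 × 9/16 = 108
  yellow: 192 × 3/16 = 36
  white: 192 × 4/16 = 48

108, 36, 48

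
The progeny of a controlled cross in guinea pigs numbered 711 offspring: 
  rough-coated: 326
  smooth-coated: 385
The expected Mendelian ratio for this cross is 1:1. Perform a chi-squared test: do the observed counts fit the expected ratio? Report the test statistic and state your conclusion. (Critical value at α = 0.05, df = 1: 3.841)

Expected counts for N = 711 under a 1:1 ratio (total parts = 2):
  rough-coated: 711 × 1/2 = 355.5
  smooth-coated: 711 × 1/2 = 355.5
χ² = Σ (O − E)² / E
  rough-coated: (326 − 355.5)² / 355.5 = 2.4480
  smooth-coated: (385 − 355.5)² / 355.5 = 2.4480
χ² = 2.4480 + 2.4480 = 4.896
Degrees of freedom = 2 − 1 = 1; critical value at α = 0.05 is 3.841.
Since 4.896 > 3.841, we reject the null hypothesis — the data do not fit the 1:1 ratio.

4.896; not consistent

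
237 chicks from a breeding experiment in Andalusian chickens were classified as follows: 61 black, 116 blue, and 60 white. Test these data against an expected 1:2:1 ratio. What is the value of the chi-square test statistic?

Total ratio parts = 4. Expected numbers out of 237:
  black: 237 × 1/4 = 59.25
  blue: 237 × 2/4 = 118.5
  white: 237 × 1/4 = 59.25
χ² = Σ (O − E)² / E
  black: (61 − 59.25)² / 59.25 = 0.0517
  blue: (116 − 118.5)² / 118.5 = 0.0527
  white: (60 − 59.25)² / 59.25 = 0.0095
χ² = 0.0517 + 0.0527 + 0.0095 = 0.1139 ≈ 0.114

0.114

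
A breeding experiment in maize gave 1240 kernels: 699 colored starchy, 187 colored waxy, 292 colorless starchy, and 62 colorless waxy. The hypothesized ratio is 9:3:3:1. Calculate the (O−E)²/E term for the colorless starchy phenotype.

15.227

Total ratio parts = 16. Expected numbers out of 1240:
  colored starchy: 1240 × 9/16 = 697.5
  colored waxy: 1240 × 3/16 = 232.5
  colorless starchy: 1240 × 3/16 = 232.5
  colorless waxy: 1240 × 1/16 = 77.5
Contribution of colorless starchy: (292 − 232.5)² / 232.5 = 15.2269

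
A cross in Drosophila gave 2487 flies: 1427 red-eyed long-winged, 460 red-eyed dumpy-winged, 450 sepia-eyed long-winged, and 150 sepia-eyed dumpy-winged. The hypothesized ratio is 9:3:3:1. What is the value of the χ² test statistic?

1.409

Under the 9:3:3:1 hypothesis (Σ ratio = 16, N = 2487):
  red-eyed long-winged: 2487 × 9/16 = 1398.9375
  red-eyed dumpy-winged: 2487 × 3/16 = 466.3125
  sepia-eyed long-winged: 2487 × 3/16 = 466.3125
  sepia-eyed dumpy-winged: 2487 × 1/16 = 155.4375
χ² = Σ (O − E)² / E
  red-eyed long-winged: (1427 − 1398.9375)² / 1398.9375 = 0.5629
  red-eyed dumpy-winged: (460 − 466.3125)² / 466.3125 = 0.0855
  sepia-eyed long-winged: (450 − 466.3125)² / 466.3125 = 0.5706
  sepia-eyed dumpy-winged: (150 − 155.4375)² / 155.4375 = 0.1902
χ² = 0.5629 + 0.0855 + 0.5706 + 0.1902 = 1.4092 ≈ 1.409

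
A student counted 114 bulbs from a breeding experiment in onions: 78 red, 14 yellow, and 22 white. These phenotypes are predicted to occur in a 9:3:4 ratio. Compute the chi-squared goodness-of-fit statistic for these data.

Expected counts for N = 114 under a 9:3:4 ratio (total parts = 16):
  red: 114 × 9/16 = 64.125
  yellow: 114 × 3/16 = 21.375
  white: 114 × 4/16 = 28.5
χ² = Σ (O − E)² / E
  red: (78 − 64.125)² / 64.125 = 3.0022
  yellow: (14 − 21.375)² / 21.375 = 2.5446
  white: (22 − 28.5)² / 28.5 = 1.4825
χ² = 3.0022 + 2.5446 + 1.4825 = 7.0293 ≈ 7.029

7.029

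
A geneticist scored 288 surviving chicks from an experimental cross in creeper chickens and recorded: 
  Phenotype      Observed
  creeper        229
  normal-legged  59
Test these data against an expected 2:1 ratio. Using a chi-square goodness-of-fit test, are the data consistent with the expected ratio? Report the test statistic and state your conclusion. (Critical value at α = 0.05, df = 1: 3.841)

21.391; not consistent

Expected counts for N = 288 under a 2:1 ratio (total parts = 3):
  creeper: 288 × 2/3 = 192
  normal-legged: 288 × 1/3 = 96
χ² = Σ (O − E)² / E
  creeper: (229 − 192)² / 192 = 7.1302
  normal-legged: (59 − 96)² / 96 = 14.2604
χ² = 7.1302 + 14.2604 = 21.3906 ≈ 21.391
Degrees of freedom = 2 − 1 = 1; critical value at α = 0.05 is 3.841.
Since 21.391 > 3.841, we reject the null hypothesis — the data do not fit the 2:1 ratio.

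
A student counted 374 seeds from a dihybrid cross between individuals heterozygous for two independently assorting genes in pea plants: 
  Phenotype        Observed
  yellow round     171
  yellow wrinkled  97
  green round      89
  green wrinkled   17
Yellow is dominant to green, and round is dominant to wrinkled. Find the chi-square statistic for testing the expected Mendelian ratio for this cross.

A dihybrid F₂ with independent assortment and complete dominance at both loci gives a 9:3:3:1 phenotypic ratio.
Total ratio parts = 16. Expected numbers out of 374:
  yellow round: 374 × 9/16 = 210.375
  yellow wrinkled: 374 × 3/16 = 70.125
  green round: 374 × 3/16 = 70.125
  green wrinkled: 374 × 1/16 = 23.375
χ² = Σ (O − E)² / E
  yellow round: (171 − 210.375)² / 210.375 = 7.3697
  yellow wrinkled: (97 − 70.125)² / 70.125 = 10.2997
  green round: (89 − 70.125)² / 70.125 = 5.0804
  green wrinkled: (17 − 23.375)² / 23.375 = 1.7386
χ² = 7.3697 + 10.2997 + 5.0804 + 1.7386 = 24.4884 ≈ 24.488

24.488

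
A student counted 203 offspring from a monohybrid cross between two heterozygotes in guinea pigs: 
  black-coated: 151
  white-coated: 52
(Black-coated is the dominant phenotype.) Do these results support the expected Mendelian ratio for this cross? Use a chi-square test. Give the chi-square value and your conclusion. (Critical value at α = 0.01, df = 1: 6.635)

For a monohybrid cross between heterozygotes with complete dominance, the expected phenotypic ratio is 3:1.
Total ratio parts = 4. Expected numbers out of 203:
  black-coated: 203 × 3/4 = 152.25
  white-coated: 203 × 1/4 = 50.75
χ² = Σ (O − E)² / E
  black-coated: (151 − 152.25)² / 152.25 = 0.0103
  white-coated: (52 − 50.75)² / 50.75 = 0.0308
χ² = 0.0103 + 0.0308 = 0.0411 ≈ 0.041
Degrees of freedom = 2 − 1 = 1; critical value at α = 0.01 is 6.635.
Since 0.041 < 6.635, we fail to reject the null hypothesis — the data are consistent with the 3:1 ratio.

0.041; consistent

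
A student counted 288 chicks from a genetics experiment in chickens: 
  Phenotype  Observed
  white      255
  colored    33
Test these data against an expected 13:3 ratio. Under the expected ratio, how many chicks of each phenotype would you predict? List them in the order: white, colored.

234, 54

The 13:3 ratio has 16 parts, so with N = 288 the expected counts are:
  white: 288 × 13/16 = 234
  colored: 288 × 3/16 = 54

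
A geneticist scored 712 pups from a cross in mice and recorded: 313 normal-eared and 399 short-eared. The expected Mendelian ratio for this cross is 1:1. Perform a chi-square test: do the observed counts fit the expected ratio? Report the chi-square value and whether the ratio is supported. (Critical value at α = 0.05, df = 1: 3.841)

10.388; not consistent

The 1:1 ratio has 2 parts, so with N = 712 the expected counts are:
  normal-eared: 712 × 1/2 = 356
  short-eared: 712 × 1/2 = 356
χ² = Σ (O − E)² / E
  normal-eared: (313 − 356)² / 356 = 5.1938
  short-eared: (399 − 356)² / 356 = 5.1938
χ² = 5.1938 + 5.1938 = 10.3876 ≈ 10.388
Degrees of freedom = 2 − 1 = 1; critical value at α = 0.05 is 3.841.
Since 10.388 > 3.841, we reject the null hypothesis — the data do not fit the 1:1 ratio.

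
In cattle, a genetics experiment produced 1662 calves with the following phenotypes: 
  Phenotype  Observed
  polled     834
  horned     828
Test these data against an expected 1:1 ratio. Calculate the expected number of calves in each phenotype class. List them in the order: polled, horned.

831, 831

Under the 1:1 hypothesis (Σ ratio = 2, N = 1662):
  polled: 1662 × 1/2 = 831
  horned: 1662 × 1/2 = 831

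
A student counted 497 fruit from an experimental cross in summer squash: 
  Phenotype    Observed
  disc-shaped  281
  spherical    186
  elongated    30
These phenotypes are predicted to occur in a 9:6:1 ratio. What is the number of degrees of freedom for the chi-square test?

2

A goodness-of-fit test with 3 phenotype classes has df = 3 − 1 = 2.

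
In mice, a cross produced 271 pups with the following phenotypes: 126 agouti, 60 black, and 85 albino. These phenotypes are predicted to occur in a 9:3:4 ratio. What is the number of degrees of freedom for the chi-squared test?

A goodness-of-fit test with 3 phenotype classes has df = 3 − 1 = 2.

2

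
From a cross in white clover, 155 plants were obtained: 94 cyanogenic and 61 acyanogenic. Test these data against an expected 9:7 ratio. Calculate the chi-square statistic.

1.217

Expected counts for N = 155 under a 9:7 ratio (total parts = 16):
  cyanogenic: 155 × 9/16 = 87.1875
  acyanogenic: 155 × 7/16 = 67.8125
χ² = Σ (O − E)² / E
  cyanogenic: (94 − 87.1875)² / 87.1875 = 0.5323
  acyanogenic: (61 − 67.8125)² / 67.8125 = 0.6844
χ² = 0.5323 + 0.6844 = 1.2167 ≈ 1.217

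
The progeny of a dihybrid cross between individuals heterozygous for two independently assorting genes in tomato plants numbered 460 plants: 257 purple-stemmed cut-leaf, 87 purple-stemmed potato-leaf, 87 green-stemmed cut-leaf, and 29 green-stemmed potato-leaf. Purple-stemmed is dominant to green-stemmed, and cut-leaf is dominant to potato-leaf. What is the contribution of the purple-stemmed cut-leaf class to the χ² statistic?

A dihybrid F₂ with independent assortment and complete dominance at both loci gives a 9:3:3:1 phenotypic ratio.
Total ratio parts = 16. Expected numbers out of 460:
  purple-stemmed cut-leaf: 460 × 9/16 = 258.75
  purple-stemmed potato-leaf: 460 × 3/16 = 86.25
  green-stemmed cut-leaf: 460 × 3/16 = 86.25
  green-stemmed potato-leaf: 460 × 1/16 = 28.75
Contribution of purple-stemmed cut-leaf: (257 − 258.75)² / 258.75 = 0.0118

0.012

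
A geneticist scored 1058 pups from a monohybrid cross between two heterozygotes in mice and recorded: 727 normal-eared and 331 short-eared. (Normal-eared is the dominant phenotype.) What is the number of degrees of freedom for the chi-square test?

For a monohybrid cross between heterozygotes with complete dominance, the expected phenotypic ratio is 3:1.
A goodness-of-fit test with 2 phenotype classes has df = 2 − 1 = 1.

1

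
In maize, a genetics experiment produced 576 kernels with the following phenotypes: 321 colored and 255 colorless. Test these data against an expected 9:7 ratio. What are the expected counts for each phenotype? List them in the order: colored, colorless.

The 9:7 ratio has 16 parts, so with N = 576 the expected counts are:
  colored: 576 × 9/16 = 324
  colorless: 576 × 7/16 = 252

324, 252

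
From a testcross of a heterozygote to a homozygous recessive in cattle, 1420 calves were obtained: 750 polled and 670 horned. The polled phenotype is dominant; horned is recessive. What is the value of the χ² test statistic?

4.507

A testcross of a heterozygote (Aa × aa) gives a 1:1 phenotypic ratio.
Expected counts for N = 1420 under a 1:1 ratio (total parts = 2):
  polled: 1420 × 1/2 = 710
  horned: 1420 × 1/2 = 710
χ² = Σ (O − E)² / E
  polled: (750 − 710)² / 710 = 2.2535
  horned: (670 − 710)² / 710 = 2.2535
χ² = 2.2535 + 2.2535 = 4.507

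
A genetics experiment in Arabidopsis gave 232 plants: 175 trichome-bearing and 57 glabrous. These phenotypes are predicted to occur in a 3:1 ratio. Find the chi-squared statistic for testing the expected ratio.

Under the 3:1 hypothesis (Σ ratio = 4, N = 232):
  trichome-bearing: 232 × 3/4 = 174
  glabrous: 232 × 1/4 = 58
χ² = Σ (O − E)² / E
  trichome-bearing: (175 − 174)² / 174 = 0.0057
  glabrous: (57 − 58)² / 58 = 0.0172
χ² = 0.0057 + 0.0172 = 0.0229 ≈ 0.023

0.023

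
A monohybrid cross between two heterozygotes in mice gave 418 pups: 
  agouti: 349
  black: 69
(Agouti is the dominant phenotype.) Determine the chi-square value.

16.080

For a monohybrid cross between heterozygotes with complete dominance, the expected phenotypic ratio is 3:1.
Under the 3:1 hypothesis (Σ ratio = 4, N = 418):
  agouti: 418 × 3/4 = 313.5
  black: 418 × 1/4 = 104.5
χ² = Σ (O − E)² / E
  agouti: (349 − 313.5)² / 313.5 = 4.0199
  black: (69 − 104.5)² / 104.5 = 12.0598
χ² = 4.0199 + 12.0598 = 16.0797 ≈ 16.080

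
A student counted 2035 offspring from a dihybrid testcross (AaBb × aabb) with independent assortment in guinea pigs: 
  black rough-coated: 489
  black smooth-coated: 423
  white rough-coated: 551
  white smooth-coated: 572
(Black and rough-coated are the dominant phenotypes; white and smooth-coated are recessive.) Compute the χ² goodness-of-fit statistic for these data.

A dihybrid testcross with independent assortment gives a 1:1:1:1 ratio.
Total ratio parts = 4. Expected numbers out of 2035:
  black rough-coated: 2035 × 1/4 = 508.75
  black smooth-coated: 2035 × 1/4 = 508.75
  white rough-coated: 2035 × 1/4 = 508.75
  white smooth-coated: 2035 × 1/4 = 508.75
χ² = Σ (O − E)² / E
  black rough-coated: (489 − 508.75)² / 508.75 = 0.7667
  black smooth-coated: (423 − 508.75)² / 508.75 = 14.4532
  white rough-coated: (551 − 508.75)² / 508.75 = 3.5087
  white smooth-coated: (572 − 508.75)² / 508.75 = 7.8635
χ² = 0.7667 + 14.4532 + 3.5087 + 7.8635 = 26.5921 ≈ 26.592

26.592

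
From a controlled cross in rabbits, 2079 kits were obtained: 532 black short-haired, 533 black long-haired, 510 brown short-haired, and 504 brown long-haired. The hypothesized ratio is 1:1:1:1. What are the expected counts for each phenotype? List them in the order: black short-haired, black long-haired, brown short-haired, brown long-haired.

519.75, 519.75, 519.75, 519.75

Total ratio parts = 4. Expected numbers out of 2079:
  black short-haired: 2079 × 1/4 = 519.75
  black long-haired: 2079 × 1/4 = 519.75
  brown short-haired: 2079 × 1/4 = 519.75
  brown long-haired: 2079 × 1/4 = 519.75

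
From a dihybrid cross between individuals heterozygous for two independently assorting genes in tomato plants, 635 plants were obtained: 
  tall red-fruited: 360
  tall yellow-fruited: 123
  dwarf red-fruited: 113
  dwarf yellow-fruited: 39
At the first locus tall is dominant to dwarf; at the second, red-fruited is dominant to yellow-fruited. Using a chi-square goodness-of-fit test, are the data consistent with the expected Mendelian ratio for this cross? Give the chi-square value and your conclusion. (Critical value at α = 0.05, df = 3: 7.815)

A dihybrid F₂ with independent assortment and complete dominance at both loci gives a 9:3:3:1 phenotypic ratio.
The 9:3:3:1 ratio has 16 parts, so with N = 635 the expected counts are:
  tall red-fruited: 635 × 9/16 = 357.1875
  tall yellow-fruited: 635 × 3/16 = 119.0625
  dwarf red-fruited: 635 × 3/16 = 119.0625
  dwarf yellow-fruited: 635 × 1/16 = 39.6875
χ² = Σ (O − E)² / E
  tall red-fruited: (360 − 357.1875)² / 357.1875 = 0.0221
  tall yellow-fruited: (123 − 119.0625)² / 119.0625 = 0.1302
  dwarf red-fruited: (113 − 119.0625)² / 119.0625 = 0.3087
  dwarf yellow-fruited: (39 − 39.6875)² / 39.6875 = 0.0119
χ² = 0.0221 + 0.1302 + 0.3087 + 0.0119 = 0.4729 ≈ 0.473
Degrees of freedom = 4 − 1 = 3; critical value at α = 0.05 is 7.815.
Since 0.473 < 7.815, we fail to reject the null hypothesis — the data are consistent with the 9:3:3:1 ratio.

0.473; consistent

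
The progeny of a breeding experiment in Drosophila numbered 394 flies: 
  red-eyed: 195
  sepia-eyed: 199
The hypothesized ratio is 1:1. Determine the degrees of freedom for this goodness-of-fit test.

1

A goodness-of-fit test with 2 phenotype classes has df = 2 − 1 = 1.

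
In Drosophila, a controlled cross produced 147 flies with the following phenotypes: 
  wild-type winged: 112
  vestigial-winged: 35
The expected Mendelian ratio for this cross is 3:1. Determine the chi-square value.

0.111

Under the 3:1 hypothesis (Σ ratio = 4, N = 147):
  wild-type winged: 147 × 3/4 = 110.25
  vestigial-winged: 147 × 1/4 = 36.75
χ² = Σ (O − E)² / E
  wild-type winged: (112 − 110.25)² / 110.25 = 0.0278
  vestigial-winged: (35 − 36.75)² / 36.75 = 0.0833
χ² = 0.0278 + 0.0833 = 0.1111 ≈ 0.111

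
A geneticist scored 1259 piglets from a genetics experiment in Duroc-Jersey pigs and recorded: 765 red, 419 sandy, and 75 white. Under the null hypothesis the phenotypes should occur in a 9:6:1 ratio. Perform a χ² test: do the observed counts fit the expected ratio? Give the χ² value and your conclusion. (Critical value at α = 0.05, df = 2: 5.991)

10.708; not consistent

The 9:6:1 ratio has 16 parts, so with N = 1259 the expected counts are:
  red: 1259 × 9/16 = 708.1875
  sandy: 1259 × 6/16 = 472.125
  white: 1259 × 1/16 = 78.6875
χ² = Σ (O − E)² / E
  red: (765 − 708.1875)² / 708.1875 = 4.5576
  sandy: (419 − 472.125)² / 472.125 = 5.9778
  white: (75 − 78.6875)² / 78.6875 = 0.1728
χ² = 4.5576 + 5.9778 + 0.1728 = 10.7082 ≈ 10.708
Degrees of freedom = 3 − 1 = 2; critical value at α = 0.05 is 5.991.
Since 10.708 > 5.991, we reject the null hypothesis — the data do not fit the 9:6:1 ratio.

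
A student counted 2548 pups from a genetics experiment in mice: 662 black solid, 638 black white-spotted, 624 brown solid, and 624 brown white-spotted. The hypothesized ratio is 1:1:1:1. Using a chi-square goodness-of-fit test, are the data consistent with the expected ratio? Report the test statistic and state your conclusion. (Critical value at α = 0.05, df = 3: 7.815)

Under the 1:1:1:1 hypothesis (Σ ratio = 4, N = 2548):
  black solid: 2548 × 1/4 = 637
  black white-spotted: 2548 × 1/4 = 637
  brown solid: 2548 × 1/4 = 637
  brown white-spotted: 2548 × 1/4 = 637
χ² = Σ (O − E)² / E
  black solid: (662 − 637)² / 637 = 0.9812
  black white-spotted: (638 − 637)² / 637 = 0.0016
  brown solid: (624 − 637)² / 637 = 0.2653
  brown white-spotted: (624 − 637)² / 637 = 0.2653
χ² = 0.9812 + 0.0016 + 0.2653 + 0.2653 = 1.5134 ≈ 1.513
Degrees of freedom = 4 − 1 = 3; critical value at α = 0.05 is 7.815.
Since 1.513 < 7.815, we fail to reject the null hypothesis — the data are consistent with the 1:1:1:1 ratio.

1.513; consistent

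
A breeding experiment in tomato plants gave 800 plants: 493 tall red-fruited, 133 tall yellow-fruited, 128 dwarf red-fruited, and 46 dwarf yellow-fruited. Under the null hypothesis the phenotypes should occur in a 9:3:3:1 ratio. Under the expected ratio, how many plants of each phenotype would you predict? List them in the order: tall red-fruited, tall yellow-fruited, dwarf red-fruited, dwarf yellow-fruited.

450, 150, 150, 50

Under the 9:3:3:1 hypothesis (Σ ratio = 16, N = 800):
  tall red-fruited: 800 × 9/16 = 450
  tall yellow-fruited: 800 × 3/16 = 150
  dwarf red-fruited: 800 × 3/16 = 150
  dwarf yellow-fruited: 800 × 1/16 = 50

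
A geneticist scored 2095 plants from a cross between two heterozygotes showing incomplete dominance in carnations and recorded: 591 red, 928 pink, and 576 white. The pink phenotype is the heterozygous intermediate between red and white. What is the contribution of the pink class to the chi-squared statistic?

13.633

With incomplete dominance, a heterozygote × heterozygote cross gives a 1:2:1 phenotypic ratio.
Total ratio parts = 4. Expected numbers out of 2095:
  red: 2095 × 1/4 = 523.75
  pink: 2095 × 2/4 = 1047.5
  white: 2095 × 1/4 = 523.75
Contribution of pink: (928 − 1047.5)² / 1047.5 = 13.6327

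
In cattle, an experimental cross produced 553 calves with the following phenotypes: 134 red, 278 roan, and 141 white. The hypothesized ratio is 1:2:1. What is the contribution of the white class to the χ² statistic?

Total ratio parts = 4. Expected numbers out of 553:
  red: 553 × 1/4 = 138.25
  roan: 553 × 2/4 = 276.5
  white: 553 × 1/4 = 138.25
Contribution of white: (141 − 138.25)² / 138.25 = 0.0547

0.055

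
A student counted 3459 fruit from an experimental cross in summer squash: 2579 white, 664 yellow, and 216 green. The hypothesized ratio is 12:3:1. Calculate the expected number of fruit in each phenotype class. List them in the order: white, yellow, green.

2594.25, 648.5625, 216.1875

Expected counts for N = 3459 under a 12:3:1 ratio (total parts = 16):
  white: 3459 × 12/16 = 2594.25
  yellow: 3459 × 3/16 = 648.5625
  green: 3459 × 1/16 = 216.1875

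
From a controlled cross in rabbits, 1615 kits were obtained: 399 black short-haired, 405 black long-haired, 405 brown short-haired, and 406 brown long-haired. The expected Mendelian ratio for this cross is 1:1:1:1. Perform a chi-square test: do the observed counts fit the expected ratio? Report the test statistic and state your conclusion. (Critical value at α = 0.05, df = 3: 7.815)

0.076; consistent

Under the 1:1:1:1 hypothesis (Σ ratio = 4, N = 1615):
  black short-haired: 1615 × 1/4 = 403.75
  black long-haired: 1615 × 1/4 = 403.75
  brown short-haired: 1615 × 1/4 = 403.75
  brown long-haired: 1615 × 1/4 = 403.75
χ² = Σ (O − E)² / E
  black short-haired: (399 − 403.75)² / 403.75 = 0.0559
  black long-haired: (405 − 403.75)² / 403.75 = 0.0039
  brown short-haired: (405 − 403.75)² / 403.75 = 0.0039
  brown long-haired: (406 − 403.75)² / 403.75 = 0.0125
χ² = 0.0559 + 0.0039 + 0.0039 + 0.0125 = 0.0762 ≈ 0.076
Degrees of freedom = 4 − 1 = 3; critical value at α = 0.05 is 7.815.
Since 0.076 < 7.815, we fail to reject the null hypothesis — the data are consistent with the 1:1:1:1 ratio.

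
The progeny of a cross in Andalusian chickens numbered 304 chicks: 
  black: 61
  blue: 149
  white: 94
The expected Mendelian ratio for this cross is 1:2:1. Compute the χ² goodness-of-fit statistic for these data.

Total ratio parts = 4. Expected numbers out of 304:
  black: 304 × 1/4 = 76
  blue: 304 × 2/4 = 152
  white: 304 × 1/4 = 76
χ² = Σ (O − E)² / E
  black: (61 − 76)² / 76 = 2.9605
  blue: (149 − 152)² / 152 = 0.0592
  white: (94 − 76)² / 76 = 4.2632
χ² = 2.9605 + 0.0592 + 4.2632 = 7.2829 ≈ 7.283

7.283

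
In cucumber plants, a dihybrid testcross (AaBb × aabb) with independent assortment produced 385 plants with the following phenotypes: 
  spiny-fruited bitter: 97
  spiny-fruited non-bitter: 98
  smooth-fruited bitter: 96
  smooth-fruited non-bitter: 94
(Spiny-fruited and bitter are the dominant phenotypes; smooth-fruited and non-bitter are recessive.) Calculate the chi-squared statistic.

A dihybrid testcross with independent assortment gives a 1:1:1:1 ratio.
Total ratio parts = 4. Expected numbers out of 385:
  spiny-fruited bitter: 385 × 1/4 = 96.25
  spiny-fruited non-bitter: 385 × 1/4 = 96.25
  smooth-fruited bitter: 385 × 1/4 = 96.25
  smooth-fruited non-bitter: 385 × 1/4 = 96.25
χ² = Σ (O − E)² / E
  spiny-fruited bitter: (97 − 96.25)² / 96.25 = 0.0058
  spiny-fruited non-bitter: (98 − 96.25)² / 96.25 = 0.0318
  smooth-fruited bitter: (96 − 96.25)² / 96.25 = 0.0006
  smooth-fruited non-bitter: (94 − 96.25)² / 96.25 = 0.0526
χ² = 0.0058 + 0.0318 + 0.0006 + 0.0526 = 0.0908 ≈ 0.091

0.091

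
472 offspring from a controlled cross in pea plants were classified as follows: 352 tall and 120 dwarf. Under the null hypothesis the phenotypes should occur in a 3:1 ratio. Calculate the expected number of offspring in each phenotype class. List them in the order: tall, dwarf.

Under the 3:1 hypothesis (Σ ratio = 4, N = 472):
  tall: 472 × 3/4 = 354
  dwarf: 472 × 1/4 = 118

354, 118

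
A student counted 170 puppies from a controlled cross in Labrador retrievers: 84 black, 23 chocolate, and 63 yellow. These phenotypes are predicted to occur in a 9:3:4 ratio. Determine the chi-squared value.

13.773

The 9:3:4 ratio has 16 parts, so with N = 170 the expected counts are:
  black: 170 × 9/16 = 95.625
  chocolate: 170 × 3/16 = 31.875
  yellow: 170 × 4/16 = 42.5
χ² = Σ (O − E)² / E
  black: (84 − 95.625)² / 95.625 = 1.4132
  chocolate: (23 − 31.875)² / 31.875 = 2.4711
  yellow: (63 − 42.5)² / 42.5 = 9.8882
χ² = 1.4132 + 2.4711 + 9.8882 = 13.7725 ≈ 13.773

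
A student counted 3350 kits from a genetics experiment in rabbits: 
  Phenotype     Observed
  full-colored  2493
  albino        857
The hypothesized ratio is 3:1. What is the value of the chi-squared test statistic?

Total ratio parts = 4. Expected numbers out of 3350:
  full-colored: 3350 × 3/4 = 2512.5
  albino: 3350 × 1/4 = 837.5
χ² = Σ (O − E)² / E
  full-colored: (2493 − 2512.5)² / 2512.5 = 0.1513
  albino: (857 − 837.5)² / 837.5 = 0.4540
χ² = 0.1513 + 0.4540 = 0.6053 ≈ 0.605

0.605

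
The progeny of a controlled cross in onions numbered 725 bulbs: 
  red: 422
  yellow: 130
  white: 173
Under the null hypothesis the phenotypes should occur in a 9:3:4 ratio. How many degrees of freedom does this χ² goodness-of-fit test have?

A goodness-of-fit test with 3 phenotype classes has df = 3 − 1 = 2.

2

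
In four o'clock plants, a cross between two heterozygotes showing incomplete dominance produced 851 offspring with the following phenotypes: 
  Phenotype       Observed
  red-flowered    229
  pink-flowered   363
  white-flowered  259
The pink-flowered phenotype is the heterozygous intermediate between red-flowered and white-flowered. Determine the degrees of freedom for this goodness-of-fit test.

2

With incomplete dominance, a heterozygote × heterozygote cross gives a 1:2:1 phenotypic ratio.
A goodness-of-fit test with 3 phenotype classes has df = 3 − 1 = 2.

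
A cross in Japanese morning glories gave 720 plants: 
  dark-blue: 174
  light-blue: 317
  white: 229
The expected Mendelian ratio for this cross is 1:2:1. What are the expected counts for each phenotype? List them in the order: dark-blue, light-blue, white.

Expected counts for N = 720 under a 1:2:1 ratio (total parts = 4):
  dark-blue: 720 × 1/4 = 180
  light-blue: 720 × 2/4 = 360
  white: 720 × 1/4 = 180

180, 360, 180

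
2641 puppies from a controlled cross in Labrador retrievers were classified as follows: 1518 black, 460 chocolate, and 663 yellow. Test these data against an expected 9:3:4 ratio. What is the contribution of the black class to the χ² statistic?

0.708

Under the 9:3:4 hypothesis (Σ ratio = 16, N = 2641):
  black: 2641 × 9/16 = 1485.5625
  chocolate: 2641 × 3/16 = 495.1875
  yellow: 2641 × 4/16 = 660.25
Contribution of black: (1518 − 1485.5625)² / 1485.5625 = 0.7083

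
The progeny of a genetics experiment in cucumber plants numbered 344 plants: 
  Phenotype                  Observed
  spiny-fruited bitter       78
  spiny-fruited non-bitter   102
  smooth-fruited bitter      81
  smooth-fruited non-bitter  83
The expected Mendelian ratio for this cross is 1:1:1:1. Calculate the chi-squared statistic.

4.116

The 1:1:1:1 ratio has 4 parts, so with N = 344 the expected counts are:
  spiny-fruited bitter: 344 × 1/4 = 86
  spiny-fruited non-bitter: 344 × 1/4 = 86
  smooth-fruited bitter: 344 × 1/4 = 86
  smooth-fruited non-bitter: 344 × 1/4 = 86
χ² = Σ (O − E)² / E
  spiny-fruited bitter: (78 − 86)² / 86 = 0.7442
  spiny-fruited non-bitter: (102 − 86)² / 86 = 2.9767
  smooth-fruited bitter: (81 − 86)² / 86 = 0.2907
  smooth-fruited non-bitter: (83 − 86)² / 86 = 0.1047
χ² = 0.7442 + 2.9767 + 0.2907 + 0.1047 = 4.1163 ≈ 4.116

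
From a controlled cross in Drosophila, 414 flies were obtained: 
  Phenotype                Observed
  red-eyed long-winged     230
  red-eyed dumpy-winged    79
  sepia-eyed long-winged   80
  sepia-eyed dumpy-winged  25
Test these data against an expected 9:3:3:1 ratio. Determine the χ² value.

Under the 9:3:3:1 hypothesis (Σ ratio = 16, N = 414):
  red-eyed long-winged: 414 × 9/16 = 232.875
  red-eyed dumpy-winged: 414 × 3/16 = 77.625
  sepia-eyed long-winged: 414 × 3/16 = 77.625
  sepia-eyed dumpy-winged: 414 × 1/16 = 25.875
χ² = Σ (O − E)² / E
  red-eyed long-winged: (230 − 232.875)² / 232.875 = 0.0355
  red-eyed dumpy-winged: (79 − 77.625)² / 77.625 = 0.0244
  sepia-eyed long-winged: (80 − 77.625)² / 77.625 = 0.0727
  sepia-eyed dumpy-winged: (25 − 25.875)² / 25.875 = 0.0296
χ² = 0.0355 + 0.0244 + 0.0727 + 0.0296 = 0.1622 ≈ 0.162

0.162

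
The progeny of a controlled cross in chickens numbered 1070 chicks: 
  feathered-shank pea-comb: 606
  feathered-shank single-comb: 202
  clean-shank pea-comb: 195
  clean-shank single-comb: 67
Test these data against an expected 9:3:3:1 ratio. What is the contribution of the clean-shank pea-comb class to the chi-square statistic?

The 9:3:3:1 ratio has 16 parts, so with N = 1070 the expected counts are:
  feathered-shank pea-comb: 1070 × 9/16 = 601.875
  feathered-shank single-comb: 1070 × 3/16 = 200.625
  clean-shank pea-comb: 1070 × 3/16 = 200.625
  clean-shank single-comb: 1070 × 1/16 = 66.875
Contribution of clean-shank pea-comb: (195 − 200.625)² / 200.625 = 0.1577

0.158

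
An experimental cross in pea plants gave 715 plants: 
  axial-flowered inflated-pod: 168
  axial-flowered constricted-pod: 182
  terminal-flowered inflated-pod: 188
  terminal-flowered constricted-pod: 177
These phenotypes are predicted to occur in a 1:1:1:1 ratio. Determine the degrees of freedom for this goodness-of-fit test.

3

A goodness-of-fit test with 4 phenotype classes has df = 4 − 1 = 3.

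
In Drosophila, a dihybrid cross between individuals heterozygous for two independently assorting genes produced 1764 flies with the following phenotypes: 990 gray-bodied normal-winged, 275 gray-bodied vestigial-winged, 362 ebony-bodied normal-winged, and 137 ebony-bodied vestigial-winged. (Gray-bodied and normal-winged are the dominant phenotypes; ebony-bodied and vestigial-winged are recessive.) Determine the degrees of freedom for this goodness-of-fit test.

A dihybrid F₂ with independent assortment and complete dominance at both loci gives a 9:3:3:1 phenotypic ratio.
A goodness-of-fit test with 4 phenotype classes has df = 4 − 1 = 3.

3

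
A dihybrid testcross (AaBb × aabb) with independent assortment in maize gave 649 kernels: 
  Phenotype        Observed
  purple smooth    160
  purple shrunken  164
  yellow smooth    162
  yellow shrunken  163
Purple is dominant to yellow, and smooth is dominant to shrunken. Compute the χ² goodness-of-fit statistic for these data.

A dihybrid testcross with independent assortment gives a 1:1:1:1 ratio.
Expected counts for N = 649 under a 1:1:1:1 ratio (total parts = 4):
  purple smooth: 649 × 1/4 = 162.25
  purple shrunken: 649 × 1/4 = 162.25
  yellow smooth: 649 × 1/4 = 162.25
  yellow shrunken: 649 × 1/4 = 162.25
χ² = Σ (O − E)² / E
  purple smooth: (160 − 162.25)² / 162.25 = 0.0312
  purple shrunken: (164 − 162.25)² / 162.25 = 0.0189
  yellow smooth: (162 − 162.25)² / 162.25 = 0.0004
  yellow shrunken: (163 − 162.25)² / 162.25 = 0.0035
χ² = 0.0312 + 0.0189 + 0.0004 + 0.0035 = 0.054

0.054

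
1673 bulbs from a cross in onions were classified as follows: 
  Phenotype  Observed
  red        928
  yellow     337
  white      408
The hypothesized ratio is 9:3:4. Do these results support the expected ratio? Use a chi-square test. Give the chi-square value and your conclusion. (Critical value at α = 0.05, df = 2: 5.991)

Total ratio parts = 16. Expected numbers out of 1673:
  red: 1673 × 9/16 = 941.0625
  yellow: 1673 × 3/16 = 313.6875
  white: 1673 × 4/16 = 418.25
χ² = Σ (O − E)² / E
  red: (928 − 941.0625)² / 941.0625 = 0.1813
  yellow: (337 − 313.6875)² / 313.6875 = 1.7325
  white: (408 − 418.25)² / 418.25 = 0.2512
χ² = 0.1813 + 1.7325 + 0.2512 = 2.165
Degrees of freedom = 3 − 1 = 2; critical value at α = 0.05 is 5.991.
Since 2.165 < 5.991, we fail to reject the null hypothesis — the data are consistent with the 9:3:4 ratio.

2.165; consistent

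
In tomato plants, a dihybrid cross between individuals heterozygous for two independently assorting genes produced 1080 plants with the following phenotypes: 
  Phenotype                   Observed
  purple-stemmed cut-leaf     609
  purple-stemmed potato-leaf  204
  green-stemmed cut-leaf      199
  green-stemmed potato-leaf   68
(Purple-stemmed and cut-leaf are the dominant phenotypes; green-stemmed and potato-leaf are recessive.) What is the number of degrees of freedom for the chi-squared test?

A dihybrid F₂ with independent assortment and complete dominance at both loci gives a 9:3:3:1 phenotypic ratio.
A goodness-of-fit test with 4 phenotype classes has df = 4 − 1 = 3.

3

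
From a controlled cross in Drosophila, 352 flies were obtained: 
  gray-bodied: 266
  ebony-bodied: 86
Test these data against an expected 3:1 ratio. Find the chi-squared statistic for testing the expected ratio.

0.061

Total ratio parts = 4. Expected numbers out of 352:
  gray-bodied: 352 × 3/4 = 264
  ebony-bodied: 352 × 1/4 = 88
χ² = Σ (O − E)² / E
  gray-bodied: (266 − 264)² / 264 = 0.0152
  ebony-bodied: (86 − 88)² / 88 = 0.0455
χ² = 0.0152 + 0.0455 = 0.0607 ≈ 0.061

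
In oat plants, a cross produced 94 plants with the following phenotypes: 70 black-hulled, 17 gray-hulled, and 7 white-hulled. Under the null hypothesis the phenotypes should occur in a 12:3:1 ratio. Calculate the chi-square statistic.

0.241

The 12:3:1 ratio has 16 parts, so with N = 94 the expected counts are:
  black-hulled: 94 × 12/16 = 70.5
  gray-hulled: 94 × 3/16 = 17.625
  white-hulled: 94 × 1/16 = 5.875
χ² = Σ (O − E)² / E
  black-hulled: (70 − 70.5)² / 70.5 = 0.0035
  gray-hulled: (17 − 17.625)² / 17.625 = 0.0222
  white-hulled: (7 − 5.875)² / 5.875 = 0.2154
χ² = 0.0035 + 0.0222 + 0.2154 = 0.2411 ≈ 0.241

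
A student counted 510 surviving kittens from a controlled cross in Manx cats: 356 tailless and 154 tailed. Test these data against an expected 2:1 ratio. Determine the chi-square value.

The 2:1 ratio has 3 parts, so with N = 510 the expected counts are:
  tailless: 510 × 2/3 = 340
  tailed: 510 × 1/3 = 170
χ² = Σ (O − E)² / E
  tailless: (356 − 340)² / 340 = 0.7529
  tailed: (154 − 170)² / 170 = 1.5059
χ² = 0.7529 + 1.5059 = 2.2588 ≈ 2.259

2.259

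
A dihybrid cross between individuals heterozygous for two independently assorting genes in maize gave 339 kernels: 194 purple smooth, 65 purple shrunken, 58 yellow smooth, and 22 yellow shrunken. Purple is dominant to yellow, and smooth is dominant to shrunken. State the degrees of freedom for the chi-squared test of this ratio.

3

A dihybrid F₂ with independent assortment and complete dominance at both loci gives a 9:3:3:1 phenotypic ratio.
A goodness-of-fit test with 4 phenotype classes has df = 4 − 1 = 3.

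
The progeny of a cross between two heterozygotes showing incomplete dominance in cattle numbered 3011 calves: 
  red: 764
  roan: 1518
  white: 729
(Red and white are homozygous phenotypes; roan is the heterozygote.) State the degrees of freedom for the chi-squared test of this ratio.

2

With incomplete dominance, a heterozygote × heterozygote cross gives a 1:2:1 phenotypic ratio.
A goodness-of-fit test with 3 phenotype classes has df = 3 − 1 = 2.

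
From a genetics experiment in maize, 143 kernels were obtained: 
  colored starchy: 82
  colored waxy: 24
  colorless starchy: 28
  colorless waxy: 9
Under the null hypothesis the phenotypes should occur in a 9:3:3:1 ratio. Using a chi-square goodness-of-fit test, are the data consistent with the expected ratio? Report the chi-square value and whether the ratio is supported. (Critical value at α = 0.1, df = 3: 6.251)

Total ratio parts = 16. Expected numbers out of 143:
  colored starchy: 143 × 9/16 = 80.4375
  colored waxy: 143 × 3/16 = 26.8125
  colorless starchy: 143 × 3/16 = 26.8125
  colorless waxy: 143 × 1/16 = 8.9375
χ² = Σ (O − E)² / E
  colored starchy: (82 − 80.4375)² / 80.4375 = 0.0304
  colored waxy: (24 − 26.8125)² / 26.8125 = 0.2950
  colorless starchy: (28 − 26.8125)² / 26.8125 = 0.0526
  colorless waxy: (9 − 8.9375)² / 8.9375 = 0.0004
χ² = 0.0304 + 0.2950 + 0.0526 + 0.0004 = 0.3784 ≈ 0.378
Degrees of freedom = 4 − 1 = 3; critical value at α = 0.1 is 6.251.
Since 0.378 < 6.251, we fail to reject the null hypothesis — the data are consistent with the 9:3:3:1 ratio.

0.378; consistent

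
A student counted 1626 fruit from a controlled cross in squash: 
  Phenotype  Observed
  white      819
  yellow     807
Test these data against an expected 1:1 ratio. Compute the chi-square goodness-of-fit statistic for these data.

Total ratio parts = 2. Expected numbers out of 1626:
  white: 1626 × 1/2 = 813
  yellow: 1626 × 1/2 = 813
χ² = Σ (O − E)² / E
  white: (819 − 813)² / 813 = 0.0443
  yellow: (807 − 813)² / 813 = 0.0443
χ² = 0.0443 + 0.0443 = 0.0886 ≈ 0.089

0.089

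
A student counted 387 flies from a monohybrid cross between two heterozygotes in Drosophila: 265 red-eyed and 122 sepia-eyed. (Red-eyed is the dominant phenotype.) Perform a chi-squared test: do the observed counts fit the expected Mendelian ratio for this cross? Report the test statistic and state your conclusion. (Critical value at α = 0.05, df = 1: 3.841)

For a monohybrid cross between heterozygotes with complete dominance, the expected phenotypic ratio is 3:1.
Total ratio parts = 4. Expected numbers out of 387:
  red-eyed: 387 × 3/4 = 290.25
  sepia-eyed: 387 × 1/4 = 96.75
χ² = Σ (O − E)² / E
  red-eyed: (265 − 290.25)² / 290.25 = 2.1966
  sepia-eyed: (122 − 96.75)² / 96.75 = 6.5898
χ² = 2.1966 + 6.5898 = 8.7864 ≈ 8.786
Degrees of freedom = 2 − 1 = 1; critical value at α = 0.05 is 3.841.
Since 8.786 > 3.841, we reject the null hypothesis — the data do not fit the 3:1 ratio.

8.786; not consistent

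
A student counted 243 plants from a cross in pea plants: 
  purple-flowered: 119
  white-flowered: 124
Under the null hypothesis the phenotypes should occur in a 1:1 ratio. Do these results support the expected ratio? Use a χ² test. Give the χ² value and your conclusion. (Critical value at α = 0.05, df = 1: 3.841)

0.103; consistent

Total ratio parts = 2. Expected numbers out of 243:
  purple-flowered: 243 × 1/2 = 121.5
  white-flowered: 243 × 1/2 = 121.5
χ² = Σ (O − E)² / E
  purple-flowered: (119 − 121.5)² / 121.5 = 0.0514
  white-flowered: (124 − 121.5)² / 121.5 = 0.0514
χ² = 0.0514 + 0.0514 = 0.1028 ≈ 0.103
Degrees of freedom = 2 − 1 = 1; critical value at α = 0.05 is 3.841.
Since 0.103 < 3.841, we fail to reject the null hypothesis — the data are consistent with the 1:1 ratio.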